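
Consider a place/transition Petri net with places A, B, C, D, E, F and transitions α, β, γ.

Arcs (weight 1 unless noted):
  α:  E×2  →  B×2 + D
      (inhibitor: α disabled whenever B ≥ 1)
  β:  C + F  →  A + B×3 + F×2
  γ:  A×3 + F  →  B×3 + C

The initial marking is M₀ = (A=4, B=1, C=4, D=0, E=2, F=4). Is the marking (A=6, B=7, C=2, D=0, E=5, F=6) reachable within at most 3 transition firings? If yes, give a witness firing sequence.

depth 0: 1 marking
depth 1: 3 markings reached so far
depth 2: 5 markings reached so far
depth 3: 7 markings reached so far
target is not among the 7 markings reachable within 3 steps

NO — not reachable within 3 firings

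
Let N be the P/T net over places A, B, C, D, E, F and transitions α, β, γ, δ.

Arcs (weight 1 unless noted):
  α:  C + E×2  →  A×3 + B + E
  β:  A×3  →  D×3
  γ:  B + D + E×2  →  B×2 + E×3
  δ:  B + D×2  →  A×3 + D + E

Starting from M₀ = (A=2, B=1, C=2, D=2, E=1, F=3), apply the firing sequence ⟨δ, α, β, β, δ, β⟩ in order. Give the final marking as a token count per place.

step 1: fire δ:  (A=2, B=1, C=2, D=2, E=1, F=3) → (A=5, B=0, C=2, D=1, E=2, F=3)
step 2: fire α:  (A=5, B=0, C=2, D=1, E=2, F=3) → (A=8, B=1, C=1, D=1, E=1, F=3)
step 3: fire β:  (A=8, B=1, C=1, D=1, E=1, F=3) → (A=5, B=1, C=1, D=4, E=1, F=3)
step 4: fire β:  (A=5, B=1, C=1, D=4, E=1, F=3) → (A=2, B=1, C=1, D=7, E=1, F=3)
step 5: fire δ:  (A=2, B=1, C=1, D=7, E=1, F=3) → (A=5, B=0, C=1, D=6, E=2, F=3)
step 6: fire β:  (A=5, B=0, C=1, D=6, E=2, F=3) → (A=2, B=0, C=1, D=9, E=2, F=3)

(A=2, B=0, C=1, D=9, E=2, F=3)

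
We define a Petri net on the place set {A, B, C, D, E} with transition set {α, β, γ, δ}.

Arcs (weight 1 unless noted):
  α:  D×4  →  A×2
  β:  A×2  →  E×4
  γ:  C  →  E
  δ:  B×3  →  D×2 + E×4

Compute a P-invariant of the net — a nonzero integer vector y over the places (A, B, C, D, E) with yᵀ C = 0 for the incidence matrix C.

Incidence matrix C (rows=places, cols=transitions):
        α    β    γ    δ
    A   2   -2    0    0
    B   0    0    0   -3
    C   0    0   -1    0
    D  -4    0    0    2
    E   0    4    1    4

Candidate y = [2, 2, 1, 1, 1]; check y·C column-wise:
  col α: 2·2 + 2·0 + 1·0 + 1·-4 + 1·0 = 0
  col β: 2·-2 + 2·0 + 1·0 + 1·0 + 1·4 = 0
  col γ: 2·0 + 2·0 + 1·-1 + 1·0 + 1·1 = 0
  col δ: 2·0 + 2·-3 + 1·0 + 1·2 + 1·4 = 0

y = (A:2, B:2, C:1, D:1, E:1)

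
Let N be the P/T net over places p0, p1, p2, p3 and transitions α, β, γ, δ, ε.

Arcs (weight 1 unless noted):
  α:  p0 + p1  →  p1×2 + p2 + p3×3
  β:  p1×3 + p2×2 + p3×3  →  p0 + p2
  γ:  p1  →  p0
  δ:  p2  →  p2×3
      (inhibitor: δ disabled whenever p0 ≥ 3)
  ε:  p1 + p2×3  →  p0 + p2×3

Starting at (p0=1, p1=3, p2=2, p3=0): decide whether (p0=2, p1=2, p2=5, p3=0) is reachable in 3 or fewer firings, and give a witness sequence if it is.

depth 0: 1 marking
depth 1: 4 markings reached so far
depth 2: 10 markings reached so far
depth 3: 21 markings reached so far
target is not among the 21 markings reachable within 3 steps

NO — not reachable within 3 firings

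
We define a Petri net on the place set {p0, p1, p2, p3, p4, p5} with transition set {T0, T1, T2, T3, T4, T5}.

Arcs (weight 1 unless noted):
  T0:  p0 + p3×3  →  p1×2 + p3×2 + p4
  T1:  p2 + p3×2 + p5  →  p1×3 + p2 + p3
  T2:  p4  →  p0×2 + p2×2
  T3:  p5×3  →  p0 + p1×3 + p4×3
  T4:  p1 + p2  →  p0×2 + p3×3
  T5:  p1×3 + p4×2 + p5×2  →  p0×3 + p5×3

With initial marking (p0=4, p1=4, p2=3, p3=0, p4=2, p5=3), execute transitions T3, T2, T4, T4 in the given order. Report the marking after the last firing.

step 1: fire T3:  (p0=4, p1=4, p2=3, p3=0, p4=2, p5=3) → (p0=5, p1=7, p2=3, p3=0, p4=5, p5=0)
step 2: fire T2:  (p0=5, p1=7, p2=3, p3=0, p4=5, p5=0) → (p0=7, p1=7, p2=5, p3=0, p4=4, p5=0)
step 3: fire T4:  (p0=7, p1=7, p2=5, p3=0, p4=4, p5=0) → (p0=9, p1=6, p2=4, p3=3, p4=4, p5=0)
step 4: fire T4:  (p0=9, p1=6, p2=4, p3=3, p4=4, p5=0) → (p0=11, p1=5, p2=3, p3=6, p4=4, p5=0)

(p0=11, p1=5, p2=3, p3=6, p4=4, p5=0)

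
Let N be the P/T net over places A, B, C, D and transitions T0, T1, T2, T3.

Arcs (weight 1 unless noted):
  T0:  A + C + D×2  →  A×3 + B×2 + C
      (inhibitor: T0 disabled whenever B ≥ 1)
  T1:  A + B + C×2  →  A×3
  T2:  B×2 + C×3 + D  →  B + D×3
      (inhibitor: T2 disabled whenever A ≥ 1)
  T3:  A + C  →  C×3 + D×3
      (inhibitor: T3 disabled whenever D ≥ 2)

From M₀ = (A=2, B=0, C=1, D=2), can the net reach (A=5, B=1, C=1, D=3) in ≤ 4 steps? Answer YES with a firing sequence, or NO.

YES — reachable via ⟨T0, T3, T1⟩ (3 firings)

step 1: fire T0:  (A=2, B=0, C=1, D=2) → (A=4, B=2, C=1, D=0)
step 2: fire T3:  (A=4, B=2, C=1, D=0) → (A=3, B=2, C=3, D=3)
step 3: fire T1:  (A=3, B=2, C=3, D=3) → (A=5, B=1, C=1, D=3)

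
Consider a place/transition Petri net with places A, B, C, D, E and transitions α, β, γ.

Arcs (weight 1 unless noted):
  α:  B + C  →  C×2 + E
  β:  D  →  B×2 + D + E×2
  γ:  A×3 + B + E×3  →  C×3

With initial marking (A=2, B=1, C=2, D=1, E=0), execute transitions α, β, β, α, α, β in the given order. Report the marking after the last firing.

(A=2, B=4, C=5, D=1, E=9)

step 1: fire α:  (A=2, B=1, C=2, D=1, E=0) → (A=2, B=0, C=3, D=1, E=1)
step 2: fire β:  (A=2, B=0, C=3, D=1, E=1) → (A=2, B=2, C=3, D=1, E=3)
step 3: fire β:  (A=2, B=2, C=3, D=1, E=3) → (A=2, B=4, C=3, D=1, E=5)
step 4: fire α:  (A=2, B=4, C=3, D=1, E=5) → (A=2, B=3, C=4, D=1, E=6)
step 5: fire α:  (A=2, B=3, C=4, D=1, E=6) → (A=2, B=2, C=5, D=1, E=7)
step 6: fire β:  (A=2, B=2, C=5, D=1, E=7) → (A=2, B=4, C=5, D=1, E=9)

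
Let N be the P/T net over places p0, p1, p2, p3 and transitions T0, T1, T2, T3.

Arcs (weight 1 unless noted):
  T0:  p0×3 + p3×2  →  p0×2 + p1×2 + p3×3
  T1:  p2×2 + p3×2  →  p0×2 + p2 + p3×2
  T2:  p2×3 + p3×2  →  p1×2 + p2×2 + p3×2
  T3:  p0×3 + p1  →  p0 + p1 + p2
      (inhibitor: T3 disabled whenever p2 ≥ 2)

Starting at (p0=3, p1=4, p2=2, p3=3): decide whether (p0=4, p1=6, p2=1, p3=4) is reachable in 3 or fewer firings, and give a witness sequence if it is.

step 1: fire T0:  (p0=3, p1=4, p2=2, p3=3) → (p0=2, p1=6, p2=2, p3=4)
step 2: fire T1:  (p0=2, p1=6, p2=2, p3=4) → (p0=4, p1=6, p2=1, p3=4)

YES — reachable via ⟨T0, T1⟩ (2 firings)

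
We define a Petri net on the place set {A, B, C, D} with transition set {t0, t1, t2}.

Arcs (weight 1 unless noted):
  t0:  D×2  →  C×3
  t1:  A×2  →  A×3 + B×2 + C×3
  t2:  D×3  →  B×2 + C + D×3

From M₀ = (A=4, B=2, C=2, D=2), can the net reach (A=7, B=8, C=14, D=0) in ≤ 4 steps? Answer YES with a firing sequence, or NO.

step 1: fire t0:  (A=4, B=2, C=2, D=2) → (A=4, B=2, C=5, D=0)
step 2: fire t1:  (A=4, B=2, C=5, D=0) → (A=5, B=4, C=8, D=0)
step 3: fire t1:  (A=5, B=4, C=8, D=0) → (A=6, B=6, C=11, D=0)
step 4: fire t1:  (A=6, B=6, C=11, D=0) → (A=7, B=8, C=14, D=0)

YES — reachable via ⟨t0, t1, t1, t1⟩ (4 firings)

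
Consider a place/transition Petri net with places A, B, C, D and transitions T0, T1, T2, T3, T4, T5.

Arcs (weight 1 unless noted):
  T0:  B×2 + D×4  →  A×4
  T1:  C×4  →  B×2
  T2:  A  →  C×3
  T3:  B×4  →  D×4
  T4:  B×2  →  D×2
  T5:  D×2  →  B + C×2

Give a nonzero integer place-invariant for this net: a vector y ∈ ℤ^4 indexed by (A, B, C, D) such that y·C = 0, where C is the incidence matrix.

Incidence matrix C (rows=places, cols=transitions):
       T0   T1   T2   T3   T4   T5
    A   4    0   -1    0    0    0
    B  -2    2    0   -4   -2    1
    C   0   -4    3    0    0    2
    D  -4    0    0    4    2   -2

Candidate y = [3, 2, 1, 2]; check y·C column-wise:
  col T0: 3·4 + 2·-2 + 1·0 + 2·-4 = 0
  col T1: 3·0 + 2·2 + 1·-4 + 2·0 = 0
  col T2: 3·-1 + 2·0 + 1·3 + 2·0 = 0
  col T3: 3·0 + 2·-4 + 1·0 + 2·4 = 0
  col T4: 3·0 + 2·-2 + 1·0 + 2·2 = 0
  col T5: 3·0 + 2·1 + 1·2 + 2·-2 = 0

y = (A:3, B:2, C:1, D:2)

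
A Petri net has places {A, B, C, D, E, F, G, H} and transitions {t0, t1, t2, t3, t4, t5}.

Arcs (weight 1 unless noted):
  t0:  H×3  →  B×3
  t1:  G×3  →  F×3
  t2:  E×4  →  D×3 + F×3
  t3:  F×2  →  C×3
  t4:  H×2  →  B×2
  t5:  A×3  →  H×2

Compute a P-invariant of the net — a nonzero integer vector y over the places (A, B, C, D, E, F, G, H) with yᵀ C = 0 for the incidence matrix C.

y = (A:0, B:0, C:0, D:4, E:3, F:0, G:0, H:0)

Incidence matrix C (rows=places, cols=transitions):
       t0   t1   t2   t3   t4   t5
    A   0    0    0    0    0   -3
    B   3    0    0    0    2    0
    C   0    0    0    3    0    0
    D   0    0    3    0    0    0
    E   0    0   -4    0    0    0
    F   0    3    3   -2    0    0
    G   0   -3    0    0    0    0
    H  -3    0    0    0   -2    2

Candidate y = [0, 0, 0, 4, 3, 0, 0, 0]; check y·C column-wise:
  col t0: 0·3 + 4·0 + 3·0 + 0·-3 = 0
  col t1: 4·0 + 3·0 + 0·3 + 0·-3 = 0
  col t2: 4·3 + 3·-4 + 0·3 = 0
  col t3: 0·3 + 4·0 + 3·0 + 0·-2 = 0
  col t4: 0·2 + 4·0 + 3·0 + 0·-2 = 0
  col t5: 0·-3 + 4·0 + 3·0 + 0·2 = 0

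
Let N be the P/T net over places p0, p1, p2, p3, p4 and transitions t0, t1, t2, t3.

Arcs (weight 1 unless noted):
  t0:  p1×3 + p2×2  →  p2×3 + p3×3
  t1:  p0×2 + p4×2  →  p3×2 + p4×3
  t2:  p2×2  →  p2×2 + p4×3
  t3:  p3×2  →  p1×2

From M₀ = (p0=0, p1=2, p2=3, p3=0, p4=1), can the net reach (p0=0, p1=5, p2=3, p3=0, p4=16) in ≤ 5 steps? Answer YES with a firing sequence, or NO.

NO — not reachable within 5 firings

depth 0: 1 marking
depth 1: 2 markings reached so far
depth 2: 3 markings reached so far
depth 3: 4 markings reached so far
depth 4: 5 markings reached so far
depth 5: 6 markings reached so far
target is not among the 6 markings reachable within 5 steps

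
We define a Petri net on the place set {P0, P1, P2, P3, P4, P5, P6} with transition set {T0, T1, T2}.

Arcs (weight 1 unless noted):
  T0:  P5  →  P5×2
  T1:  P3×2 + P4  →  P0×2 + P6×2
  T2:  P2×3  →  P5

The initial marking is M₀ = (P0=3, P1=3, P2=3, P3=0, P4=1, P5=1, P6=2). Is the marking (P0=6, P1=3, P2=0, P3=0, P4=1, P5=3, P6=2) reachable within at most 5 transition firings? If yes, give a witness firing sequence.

depth 0: 1 marking
depth 1: 3 markings reached so far
depth 2: 5 markings reached so far
depth 3: 7 markings reached so far
depth 4: 9 markings reached so far
depth 5: 11 markings reached so far
target is not among the 11 markings reachable within 5 steps

NO — not reachable within 5 firings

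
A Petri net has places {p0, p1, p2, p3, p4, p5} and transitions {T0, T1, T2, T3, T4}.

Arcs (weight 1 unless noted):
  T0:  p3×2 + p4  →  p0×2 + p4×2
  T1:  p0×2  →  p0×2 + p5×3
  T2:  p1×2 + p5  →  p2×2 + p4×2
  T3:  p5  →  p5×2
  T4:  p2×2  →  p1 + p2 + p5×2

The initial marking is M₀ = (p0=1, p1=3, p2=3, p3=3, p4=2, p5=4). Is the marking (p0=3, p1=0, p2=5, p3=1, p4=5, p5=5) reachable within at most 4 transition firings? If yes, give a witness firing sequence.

NO — not reachable within 4 firings

depth 0: 1 marking
depth 1: 5 markings reached so far
depth 2: 14 markings reached so far
depth 3: 30 markings reached so far
depth 4: 54 markings reached so far
target is not among the 54 markings reachable within 4 steps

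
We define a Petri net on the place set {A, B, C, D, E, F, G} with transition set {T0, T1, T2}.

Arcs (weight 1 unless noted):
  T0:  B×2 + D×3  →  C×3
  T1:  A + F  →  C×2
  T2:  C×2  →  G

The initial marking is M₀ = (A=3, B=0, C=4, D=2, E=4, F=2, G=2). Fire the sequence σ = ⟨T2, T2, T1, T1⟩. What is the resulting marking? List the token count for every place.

(A=1, B=0, C=4, D=2, E=4, F=0, G=4)

step 1: fire T2:  (A=3, B=0, C=4, D=2, E=4, F=2, G=2) → (A=3, B=0, C=2, D=2, E=4, F=2, G=3)
step 2: fire T2:  (A=3, B=0, C=2, D=2, E=4, F=2, G=3) → (A=3, B=0, C=0, D=2, E=4, F=2, G=4)
step 3: fire T1:  (A=3, B=0, C=0, D=2, E=4, F=2, G=4) → (A=2, B=0, C=2, D=2, E=4, F=1, G=4)
step 4: fire T1:  (A=2, B=0, C=2, D=2, E=4, F=1, G=4) → (A=1, B=0, C=4, D=2, E=4, F=0, G=4)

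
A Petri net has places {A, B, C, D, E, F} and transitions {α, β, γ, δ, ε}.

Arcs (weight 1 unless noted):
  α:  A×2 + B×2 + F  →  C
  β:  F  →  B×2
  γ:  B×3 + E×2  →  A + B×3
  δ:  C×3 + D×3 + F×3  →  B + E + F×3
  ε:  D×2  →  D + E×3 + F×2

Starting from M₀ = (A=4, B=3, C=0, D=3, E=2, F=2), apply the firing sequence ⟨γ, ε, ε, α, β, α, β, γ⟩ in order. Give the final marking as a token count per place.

step 1: fire γ:  (A=4, B=3, C=0, D=3, E=2, F=2) → (A=5, B=3, C=0, D=3, E=0, F=2)
step 2: fire ε:  (A=5, B=3, C=0, D=3, E=0, F=2) → (A=5, B=3, C=0, D=2, E=3, F=4)
step 3: fire ε:  (A=5, B=3, C=0, D=2, E=3, F=4) → (A=5, B=3, C=0, D=1, E=6, F=6)
step 4: fire α:  (A=5, B=3, C=0, D=1, E=6, F=6) → (A=3, B=1, C=1, D=1, E=6, F=5)
step 5: fire β:  (A=3, B=1, C=1, D=1, E=6, F=5) → (A=3, B=3, C=1, D=1, E=6, F=4)
step 6: fire α:  (A=3, B=3, C=1, D=1, E=6, F=4) → (A=1, B=1, C=2, D=1, E=6, F=3)
step 7: fire β:  (A=1, B=1, C=2, D=1, E=6, F=3) → (A=1, B=3, C=2, D=1, E=6, F=2)
step 8: fire γ:  (A=1, B=3, C=2, D=1, E=6, F=2) → (A=2, B=3, C=2, D=1, E=4, F=2)

(A=2, B=3, C=2, D=1, E=4, F=2)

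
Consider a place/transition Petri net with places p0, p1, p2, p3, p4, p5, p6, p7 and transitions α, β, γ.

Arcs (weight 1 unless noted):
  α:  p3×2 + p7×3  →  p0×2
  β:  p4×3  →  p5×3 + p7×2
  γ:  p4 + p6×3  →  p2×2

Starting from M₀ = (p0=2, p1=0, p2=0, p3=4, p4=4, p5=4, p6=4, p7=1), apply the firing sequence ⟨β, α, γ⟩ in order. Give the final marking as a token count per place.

step 1: fire β:  (p0=2, p1=0, p2=0, p3=4, p4=4, p5=4, p6=4, p7=1) → (p0=2, p1=0, p2=0, p3=4, p4=1, p5=7, p6=4, p7=3)
step 2: fire α:  (p0=2, p1=0, p2=0, p3=4, p4=1, p5=7, p6=4, p7=3) → (p0=4, p1=0, p2=0, p3=2, p4=1, p5=7, p6=4, p7=0)
step 3: fire γ:  (p0=4, p1=0, p2=0, p3=2, p4=1, p5=7, p6=4, p7=0) → (p0=4, p1=0, p2=2, p3=2, p4=0, p5=7, p6=1, p7=0)

(p0=4, p1=0, p2=2, p3=2, p4=0, p5=7, p6=1, p7=0)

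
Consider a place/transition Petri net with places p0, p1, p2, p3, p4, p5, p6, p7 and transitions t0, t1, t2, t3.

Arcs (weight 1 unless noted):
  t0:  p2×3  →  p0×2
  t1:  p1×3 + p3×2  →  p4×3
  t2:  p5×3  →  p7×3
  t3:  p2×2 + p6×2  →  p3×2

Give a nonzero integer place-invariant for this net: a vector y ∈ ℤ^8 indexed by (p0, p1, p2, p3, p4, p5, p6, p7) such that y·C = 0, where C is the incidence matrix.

Incidence matrix C (rows=places, cols=transitions):
       t0   t1   t2   t3
   p0   2    0    0    0
   p1   0   -3    0    0
   p2  -3    0    0   -2
   p3   0   -2    0    2
   p4   0    3    0    0
   p5   0    0   -3    0
   p6   0    0    0   -2
   p7   0    0    3    0

Candidate y = [9, -4, 6, 6, 0, 0, 0, 0]; check y·C column-wise:
  col t0: 9·2 + -4·0 + 6·-3 + 6·0 = 0
  col t1: 9·0 + -4·-3 + 6·0 + 6·-2 + 0·3 = 0
  col t2: 9·0 + -4·0 + 6·0 + 6·0 + 0·-3 + 0·3 = 0
  col t3: 9·0 + -4·0 + 6·-2 + 6·2 + 0·-2 = 0

y = (p0:9, p1:-4, p2:6, p3:6, p4:0, p5:0, p6:0, p7:0)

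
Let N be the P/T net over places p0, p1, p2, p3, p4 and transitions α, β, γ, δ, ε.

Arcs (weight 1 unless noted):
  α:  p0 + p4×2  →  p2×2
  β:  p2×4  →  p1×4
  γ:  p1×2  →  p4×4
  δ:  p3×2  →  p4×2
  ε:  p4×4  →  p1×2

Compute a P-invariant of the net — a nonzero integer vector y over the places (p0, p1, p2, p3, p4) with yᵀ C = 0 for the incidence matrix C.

y = (p0:2, p1:2, p2:2, p3:1, p4:1)

Incidence matrix C (rows=places, cols=transitions):
        α    β    γ    δ    ε
   p0  -1    0    0    0    0
   p1   0    4   -2    0    2
   p2   2   -4    0    0    0
   p3   0    0    0   -2    0
   p4  -2    0    4    2   -4

Candidate y = [2, 2, 2, 1, 1]; check y·C column-wise:
  col α: 2·-1 + 2·0 + 2·2 + 1·0 + 1·-2 = 0
  col β: 2·0 + 2·4 + 2·-4 + 1·0 + 1·0 = 0
  col γ: 2·0 + 2·-2 + 2·0 + 1·0 + 1·4 = 0
  col δ: 2·0 + 2·0 + 2·0 + 1·-2 + 1·2 = 0
  col ε: 2·0 + 2·2 + 2·0 + 1·0 + 1·-4 = 0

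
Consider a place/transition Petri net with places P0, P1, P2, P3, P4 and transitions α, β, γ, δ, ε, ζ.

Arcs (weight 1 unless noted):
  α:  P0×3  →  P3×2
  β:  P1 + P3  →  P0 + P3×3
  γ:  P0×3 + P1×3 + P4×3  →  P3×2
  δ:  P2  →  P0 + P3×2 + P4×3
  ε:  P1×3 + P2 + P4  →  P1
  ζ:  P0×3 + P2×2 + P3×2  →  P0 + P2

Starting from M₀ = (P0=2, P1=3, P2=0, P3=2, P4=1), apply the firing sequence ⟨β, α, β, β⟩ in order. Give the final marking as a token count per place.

step 1: fire β:  (P0=2, P1=3, P2=0, P3=2, P4=1) → (P0=3, P1=2, P2=0, P3=4, P4=1)
step 2: fire α:  (P0=3, P1=2, P2=0, P3=4, P4=1) → (P0=0, P1=2, P2=0, P3=6, P4=1)
step 3: fire β:  (P0=0, P1=2, P2=0, P3=6, P4=1) → (P0=1, P1=1, P2=0, P3=8, P4=1)
step 4: fire β:  (P0=1, P1=1, P2=0, P3=8, P4=1) → (P0=2, P1=0, P2=0, P3=10, P4=1)

(P0=2, P1=0, P2=0, P3=10, P4=1)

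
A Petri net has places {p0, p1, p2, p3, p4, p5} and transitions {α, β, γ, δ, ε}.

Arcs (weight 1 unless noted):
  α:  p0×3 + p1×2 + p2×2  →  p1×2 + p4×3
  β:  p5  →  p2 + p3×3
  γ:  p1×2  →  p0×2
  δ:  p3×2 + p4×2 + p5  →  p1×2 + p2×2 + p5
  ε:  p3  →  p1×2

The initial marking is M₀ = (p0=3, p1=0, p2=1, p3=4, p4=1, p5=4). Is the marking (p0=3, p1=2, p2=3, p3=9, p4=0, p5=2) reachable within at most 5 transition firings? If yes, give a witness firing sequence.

depth 0: 1 marking
depth 1: 3 markings reached so far
depth 2: 7 markings reached so far
depth 3: 14 markings reached so far
depth 4: 27 markings reached so far
depth 5: 46 markings reached so far
target is not among the 46 markings reachable within 5 steps

NO — not reachable within 5 firings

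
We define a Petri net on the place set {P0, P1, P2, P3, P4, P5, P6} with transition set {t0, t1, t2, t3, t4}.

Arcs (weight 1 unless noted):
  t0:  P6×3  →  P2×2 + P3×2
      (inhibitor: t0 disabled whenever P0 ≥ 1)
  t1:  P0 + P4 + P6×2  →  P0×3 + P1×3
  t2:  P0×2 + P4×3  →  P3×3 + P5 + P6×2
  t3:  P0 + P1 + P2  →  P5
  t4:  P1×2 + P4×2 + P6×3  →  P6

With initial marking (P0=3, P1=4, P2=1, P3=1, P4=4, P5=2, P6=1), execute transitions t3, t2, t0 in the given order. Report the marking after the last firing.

step 1: fire t3:  (P0=3, P1=4, P2=1, P3=1, P4=4, P5=2, P6=1) → (P0=2, P1=3, P2=0, P3=1, P4=4, P5=3, P6=1)
step 2: fire t2:  (P0=2, P1=3, P2=0, P3=1, P4=4, P5=3, P6=1) → (P0=0, P1=3, P2=0, P3=4, P4=1, P5=4, P6=3)
step 3: fire t0:  (P0=0, P1=3, P2=0, P3=4, P4=1, P5=4, P6=3) → (P0=0, P1=3, P2=2, P3=6, P4=1, P5=4, P6=0)

(P0=0, P1=3, P2=2, P3=6, P4=1, P5=4, P6=0)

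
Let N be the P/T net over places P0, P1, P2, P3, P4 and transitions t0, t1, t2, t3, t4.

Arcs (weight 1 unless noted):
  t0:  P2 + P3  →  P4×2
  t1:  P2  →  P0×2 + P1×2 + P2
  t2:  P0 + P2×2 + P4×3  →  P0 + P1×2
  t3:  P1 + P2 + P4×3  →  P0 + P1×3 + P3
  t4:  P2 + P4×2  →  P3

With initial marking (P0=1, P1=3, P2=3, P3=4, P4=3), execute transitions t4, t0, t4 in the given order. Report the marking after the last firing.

(P0=1, P1=3, P2=0, P3=5, P4=1)

step 1: fire t4:  (P0=1, P1=3, P2=3, P3=4, P4=3) → (P0=1, P1=3, P2=2, P3=5, P4=1)
step 2: fire t0:  (P0=1, P1=3, P2=2, P3=5, P4=1) → (P0=1, P1=3, P2=1, P3=4, P4=3)
step 3: fire t4:  (P0=1, P1=3, P2=1, P3=4, P4=3) → (P0=1, P1=3, P2=0, P3=5, P4=1)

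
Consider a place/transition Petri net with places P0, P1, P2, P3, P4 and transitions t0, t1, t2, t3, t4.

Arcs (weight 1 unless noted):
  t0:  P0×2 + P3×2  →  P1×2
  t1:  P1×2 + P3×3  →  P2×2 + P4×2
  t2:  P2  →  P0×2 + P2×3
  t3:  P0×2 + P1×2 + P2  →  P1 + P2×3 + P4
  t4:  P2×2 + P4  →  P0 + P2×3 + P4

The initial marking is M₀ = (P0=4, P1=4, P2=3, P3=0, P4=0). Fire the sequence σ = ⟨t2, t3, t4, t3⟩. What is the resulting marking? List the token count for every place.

step 1: fire t2:  (P0=4, P1=4, P2=3, P3=0, P4=0) → (P0=6, P1=4, P2=5, P3=0, P4=0)
step 2: fire t3:  (P0=6, P1=4, P2=5, P3=0, P4=0) → (P0=4, P1=3, P2=7, P3=0, P4=1)
step 3: fire t4:  (P0=4, P1=3, P2=7, P3=0, P4=1) → (P0=5, P1=3, P2=8, P3=0, P4=1)
step 4: fire t3:  (P0=5, P1=3, P2=8, P3=0, P4=1) → (P0=3, P1=2, P2=10, P3=0, P4=2)

(P0=3, P1=2, P2=10, P3=0, P4=2)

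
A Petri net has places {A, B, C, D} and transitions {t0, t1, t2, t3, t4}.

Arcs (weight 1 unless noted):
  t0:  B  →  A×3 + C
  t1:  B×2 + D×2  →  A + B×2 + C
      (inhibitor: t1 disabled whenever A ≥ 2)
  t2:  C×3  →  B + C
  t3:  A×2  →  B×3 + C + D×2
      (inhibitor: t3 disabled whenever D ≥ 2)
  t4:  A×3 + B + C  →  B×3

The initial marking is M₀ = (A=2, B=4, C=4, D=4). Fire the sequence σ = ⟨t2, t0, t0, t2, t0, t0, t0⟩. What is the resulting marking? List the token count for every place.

(A=17, B=1, C=5, D=4)

step 1: fire t2:  (A=2, B=4, C=4, D=4) → (A=2, B=5, C=2, D=4)
step 2: fire t0:  (A=2, B=5, C=2, D=4) → (A=5, B=4, C=3, D=4)
step 3: fire t0:  (A=5, B=4, C=3, D=4) → (A=8, B=3, C=4, D=4)
step 4: fire t2:  (A=8, B=3, C=4, D=4) → (A=8, B=4, C=2, D=4)
step 5: fire t0:  (A=8, B=4, C=2, D=4) → (A=11, B=3, C=3, D=4)
step 6: fire t0:  (A=11, B=3, C=3, D=4) → (A=14, B=2, C=4, D=4)
step 7: fire t0:  (A=14, B=2, C=4, D=4) → (A=17, B=1, C=5, D=4)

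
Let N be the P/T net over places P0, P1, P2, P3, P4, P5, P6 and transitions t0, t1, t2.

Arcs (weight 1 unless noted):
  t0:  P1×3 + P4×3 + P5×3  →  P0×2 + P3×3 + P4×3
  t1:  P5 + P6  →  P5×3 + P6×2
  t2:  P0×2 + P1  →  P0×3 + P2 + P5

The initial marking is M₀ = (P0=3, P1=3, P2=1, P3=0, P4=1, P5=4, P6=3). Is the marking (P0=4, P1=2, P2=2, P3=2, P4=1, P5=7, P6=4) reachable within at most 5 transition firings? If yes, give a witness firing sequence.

NO — not reachable within 5 firings

depth 0: 1 marking
depth 1: 3 markings reached so far
depth 2: 6 markings reached so far
depth 3: 10 markings reached so far
depth 4: 14 markings reached so far
depth 5: 18 markings reached so far
target is not among the 18 markings reachable within 5 steps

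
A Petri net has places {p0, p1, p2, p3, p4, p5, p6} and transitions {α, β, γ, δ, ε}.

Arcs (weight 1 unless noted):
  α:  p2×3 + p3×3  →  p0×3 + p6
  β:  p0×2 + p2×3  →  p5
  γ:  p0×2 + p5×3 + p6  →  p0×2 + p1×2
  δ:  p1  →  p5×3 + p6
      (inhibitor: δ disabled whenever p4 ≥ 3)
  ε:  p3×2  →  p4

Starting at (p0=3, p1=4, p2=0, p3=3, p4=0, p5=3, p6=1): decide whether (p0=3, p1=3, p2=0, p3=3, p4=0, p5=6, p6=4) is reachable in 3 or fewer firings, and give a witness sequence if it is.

NO — not reachable within 3 firings

depth 0: 1 marking
depth 1: 4 markings reached so far
depth 2: 8 markings reached so far
depth 3: 13 markings reached so far
target is not among the 13 markings reachable within 3 steps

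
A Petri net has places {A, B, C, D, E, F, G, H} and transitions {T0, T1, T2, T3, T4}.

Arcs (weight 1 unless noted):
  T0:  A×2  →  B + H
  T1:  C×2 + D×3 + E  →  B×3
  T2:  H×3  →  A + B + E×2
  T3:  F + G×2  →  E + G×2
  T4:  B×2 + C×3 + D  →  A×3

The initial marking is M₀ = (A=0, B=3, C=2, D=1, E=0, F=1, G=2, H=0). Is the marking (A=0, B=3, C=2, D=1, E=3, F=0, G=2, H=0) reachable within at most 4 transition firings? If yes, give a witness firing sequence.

depth 0: 1 marking
depth 1: 2 markings reached so far
depth 2: 2 markings reached so far
(frontier empty at depth 2; search complete)
target is not among the 2 markings reachable within 4 steps

NO — not reachable within 4 firings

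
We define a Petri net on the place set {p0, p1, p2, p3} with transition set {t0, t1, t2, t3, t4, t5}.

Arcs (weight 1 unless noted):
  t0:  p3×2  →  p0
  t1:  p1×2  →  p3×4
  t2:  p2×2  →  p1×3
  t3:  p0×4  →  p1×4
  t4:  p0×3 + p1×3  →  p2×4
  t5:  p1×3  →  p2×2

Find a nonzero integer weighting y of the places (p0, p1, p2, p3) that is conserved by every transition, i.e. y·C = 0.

y = (p0:2, p1:2, p2:3, p3:1)

Incidence matrix C (rows=places, cols=transitions):
       t0   t1   t2   t3   t4   t5
   p0   1    0    0   -4   -3    0
   p1   0   -2    3    4   -3   -3
   p2   0    0   -2    0    4    2
   p3  -2    4    0    0    0    0

Candidate y = [2, 2, 3, 1]; check y·C column-wise:
  col t0: 2·1 + 2·0 + 3·0 + 1·-2 = 0
  col t1: 2·0 + 2·-2 + 3·0 + 1·4 = 0
  col t2: 2·0 + 2·3 + 3·-2 + 1·0 = 0
  col t3: 2·-4 + 2·4 + 3·0 + 1·0 = 0
  col t4: 2·-3 + 2·-3 + 3·4 + 1·0 = 0
  col t5: 2·0 + 2·-3 + 3·2 + 1·0 = 0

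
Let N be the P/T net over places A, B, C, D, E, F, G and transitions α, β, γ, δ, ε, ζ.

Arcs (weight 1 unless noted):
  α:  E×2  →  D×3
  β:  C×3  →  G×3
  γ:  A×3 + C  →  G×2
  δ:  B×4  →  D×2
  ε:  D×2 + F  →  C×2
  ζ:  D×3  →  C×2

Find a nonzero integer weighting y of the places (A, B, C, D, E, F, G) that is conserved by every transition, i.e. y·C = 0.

y = (A:1, B:1, C:3, D:2, E:3, F:2, G:3)

Incidence matrix C (rows=places, cols=transitions):
        α    β    γ    δ    ε    ζ
    A   0    0   -3    0    0    0
    B   0    0    0   -4    0    0
    C   0   -3   -1    0    2    2
    D   3    0    0    2   -2   -3
    E  -2    0    0    0    0    0
    F   0    0    0    0   -1    0
    G   0    3    2    0    0    0

Candidate y = [1, 1, 3, 2, 3, 2, 3]; check y·C column-wise:
  col α: 1·0 + 1·0 + 3·0 + 2·3 + 3·-2 + 2·0 + 3·0 = 0
  col β: 1·0 + 1·0 + 3·-3 + 2·0 + 3·0 + 2·0 + 3·3 = 0
  col γ: 1·-3 + 1·0 + 3·-1 + 2·0 + 3·0 + 2·0 + 3·2 = 0
  col δ: 1·0 + 1·-4 + 3·0 + 2·2 + 3·0 + 2·0 + 3·0 = 0
  col ε: 1·0 + 1·0 + 3·2 + 2·-2 + 3·0 + 2·-1 + 3·0 = 0
  col ζ: 1·0 + 1·0 + 3·2 + 2·-3 + 3·0 + 2·0 + 3·0 = 0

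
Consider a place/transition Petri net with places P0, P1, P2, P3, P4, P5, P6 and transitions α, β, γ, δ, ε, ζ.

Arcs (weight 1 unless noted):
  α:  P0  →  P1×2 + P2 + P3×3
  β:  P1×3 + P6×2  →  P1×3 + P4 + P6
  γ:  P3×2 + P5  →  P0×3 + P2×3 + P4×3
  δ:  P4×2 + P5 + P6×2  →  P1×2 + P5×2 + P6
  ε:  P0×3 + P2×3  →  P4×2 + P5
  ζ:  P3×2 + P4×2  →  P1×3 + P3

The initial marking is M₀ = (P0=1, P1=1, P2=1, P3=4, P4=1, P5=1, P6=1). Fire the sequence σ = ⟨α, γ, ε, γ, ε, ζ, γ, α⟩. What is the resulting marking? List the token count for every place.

step 1: fire α:  (P0=1, P1=1, P2=1, P3=4, P4=1, P5=1, P6=1) → (P0=0, P1=3, P2=2, P3=7, P4=1, P5=1, P6=1)
step 2: fire γ:  (P0=0, P1=3, P2=2, P3=7, P4=1, P5=1, P6=1) → (P0=3, P1=3, P2=5, P3=5, P4=4, P5=0, P6=1)
step 3: fire ε:  (P0=3, P1=3, P2=5, P3=5, P4=4, P5=0, P6=1) → (P0=0, P1=3, P2=2, P3=5, P4=6, P5=1, P6=1)
step 4: fire γ:  (P0=0, P1=3, P2=2, P3=5, P4=6, P5=1, P6=1) → (P0=3, P1=3, P2=5, P3=3, P4=9, P5=0, P6=1)
step 5: fire ε:  (P0=3, P1=3, P2=5, P3=3, P4=9, P5=0, P6=1) → (P0=0, P1=3, P2=2, P3=3, P4=11, P5=1, P6=1)
step 6: fire ζ:  (P0=0, P1=3, P2=2, P3=3, P4=11, P5=1, P6=1) → (P0=0, P1=6, P2=2, P3=2, P4=9, P5=1, P6=1)
step 7: fire γ:  (P0=0, P1=6, P2=2, P3=2, P4=9, P5=1, P6=1) → (P0=3, P1=6, P2=5, P3=0, P4=12, P5=0, P6=1)
step 8: fire α:  (P0=3, P1=6, P2=5, P3=0, P4=12, P5=0, P6=1) → (P0=2, P1=8, P2=6, P3=3, P4=12, P5=0, P6=1)

(P0=2, P1=8, P2=6, P3=3, P4=12, P5=0, P6=1)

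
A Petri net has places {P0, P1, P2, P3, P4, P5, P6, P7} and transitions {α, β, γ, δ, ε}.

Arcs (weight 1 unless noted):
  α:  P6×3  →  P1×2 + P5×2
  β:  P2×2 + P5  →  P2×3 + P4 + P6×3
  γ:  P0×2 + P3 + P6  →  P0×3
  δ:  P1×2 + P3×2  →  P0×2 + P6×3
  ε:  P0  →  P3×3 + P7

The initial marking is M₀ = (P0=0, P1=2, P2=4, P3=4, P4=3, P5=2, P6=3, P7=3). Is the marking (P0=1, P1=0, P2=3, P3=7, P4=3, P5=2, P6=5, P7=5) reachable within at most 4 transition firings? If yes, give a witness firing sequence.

NO — not reachable within 4 firings

depth 0: 1 marking
depth 1: 4 markings reached so far
depth 2: 10 markings reached so far
depth 3: 23 markings reached so far
depth 4: 43 markings reached so far
target is not among the 43 markings reachable within 4 steps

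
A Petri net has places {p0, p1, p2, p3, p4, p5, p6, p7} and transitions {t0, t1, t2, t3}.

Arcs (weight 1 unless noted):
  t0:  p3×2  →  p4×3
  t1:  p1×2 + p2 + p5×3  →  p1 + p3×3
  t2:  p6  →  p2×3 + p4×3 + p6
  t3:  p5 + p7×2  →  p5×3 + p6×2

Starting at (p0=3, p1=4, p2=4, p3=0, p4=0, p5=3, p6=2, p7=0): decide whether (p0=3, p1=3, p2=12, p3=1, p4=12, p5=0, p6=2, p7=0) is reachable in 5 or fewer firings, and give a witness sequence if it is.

YES — reachable via ⟨t1, t0, t2, t2, t2⟩ (5 firings)

step 1: fire t1:  (p0=3, p1=4, p2=4, p3=0, p4=0, p5=3, p6=2, p7=0) → (p0=3, p1=3, p2=3, p3=3, p4=0, p5=0, p6=2, p7=0)
step 2: fire t0:  (p0=3, p1=3, p2=3, p3=3, p4=0, p5=0, p6=2, p7=0) → (p0=3, p1=3, p2=3, p3=1, p4=3, p5=0, p6=2, p7=0)
step 3: fire t2:  (p0=3, p1=3, p2=3, p3=1, p4=3, p5=0, p6=2, p7=0) → (p0=3, p1=3, p2=6, p3=1, p4=6, p5=0, p6=2, p7=0)
step 4: fire t2:  (p0=3, p1=3, p2=6, p3=1, p4=6, p5=0, p6=2, p7=0) → (p0=3, p1=3, p2=9, p3=1, p4=9, p5=0, p6=2, p7=0)
step 5: fire t2:  (p0=3, p1=3, p2=9, p3=1, p4=9, p5=0, p6=2, p7=0) → (p0=3, p1=3, p2=12, p3=1, p4=12, p5=0, p6=2, p7=0)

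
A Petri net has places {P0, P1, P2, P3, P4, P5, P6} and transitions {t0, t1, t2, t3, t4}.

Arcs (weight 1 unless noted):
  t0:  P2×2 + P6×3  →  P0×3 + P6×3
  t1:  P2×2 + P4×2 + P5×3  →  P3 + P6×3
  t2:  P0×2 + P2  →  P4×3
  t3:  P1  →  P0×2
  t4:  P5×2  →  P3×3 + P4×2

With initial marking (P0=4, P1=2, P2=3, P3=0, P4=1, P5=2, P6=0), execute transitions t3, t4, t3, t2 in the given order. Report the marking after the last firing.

step 1: fire t3:  (P0=4, P1=2, P2=3, P3=0, P4=1, P5=2, P6=0) → (P0=6, P1=1, P2=3, P3=0, P4=1, P5=2, P6=0)
step 2: fire t4:  (P0=6, P1=1, P2=3, P3=0, P4=1, P5=2, P6=0) → (P0=6, P1=1, P2=3, P3=3, P4=3, P5=0, P6=0)
step 3: fire t3:  (P0=6, P1=1, P2=3, P3=3, P4=3, P5=0, P6=0) → (P0=8, P1=0, P2=3, P3=3, P4=3, P5=0, P6=0)
step 4: fire t2:  (P0=8, P1=0, P2=3, P3=3, P4=3, P5=0, P6=0) → (P0=6, P1=0, P2=2, P3=3, P4=6, P5=0, P6=0)

(P0=6, P1=0, P2=2, P3=3, P4=6, P5=0, P6=0)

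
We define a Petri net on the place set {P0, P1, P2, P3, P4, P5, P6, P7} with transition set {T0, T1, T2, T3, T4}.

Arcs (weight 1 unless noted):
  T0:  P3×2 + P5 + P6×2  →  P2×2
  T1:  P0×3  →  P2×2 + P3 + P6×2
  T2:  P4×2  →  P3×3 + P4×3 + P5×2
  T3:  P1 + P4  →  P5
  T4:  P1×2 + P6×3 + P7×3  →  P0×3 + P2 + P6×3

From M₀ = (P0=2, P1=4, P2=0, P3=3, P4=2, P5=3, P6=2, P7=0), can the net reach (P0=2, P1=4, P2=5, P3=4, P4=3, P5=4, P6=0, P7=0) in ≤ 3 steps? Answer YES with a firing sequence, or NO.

NO — not reachable within 3 firings

depth 0: 1 marking
depth 1: 4 markings reached so far
depth 2: 9 markings reached so far
depth 3: 15 markings reached so far
target is not among the 15 markings reachable within 3 steps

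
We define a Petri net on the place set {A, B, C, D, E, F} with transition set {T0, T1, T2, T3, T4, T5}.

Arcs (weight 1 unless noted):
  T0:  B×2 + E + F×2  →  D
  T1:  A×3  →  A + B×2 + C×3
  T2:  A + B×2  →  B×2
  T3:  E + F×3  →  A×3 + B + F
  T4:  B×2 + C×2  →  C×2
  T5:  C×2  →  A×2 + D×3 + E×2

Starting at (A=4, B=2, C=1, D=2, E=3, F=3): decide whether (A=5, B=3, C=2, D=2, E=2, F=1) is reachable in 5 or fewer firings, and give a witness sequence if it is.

NO — not reachable within 5 firings

depth 0: 1 marking
depth 1: 5 markings reached so far
depth 2: 13 markings reached so far
depth 3: 30 markings reached so far
depth 4: 59 markings reached so far
depth 5: 100 markings reached so far
target is not among the 100 markings reachable within 5 steps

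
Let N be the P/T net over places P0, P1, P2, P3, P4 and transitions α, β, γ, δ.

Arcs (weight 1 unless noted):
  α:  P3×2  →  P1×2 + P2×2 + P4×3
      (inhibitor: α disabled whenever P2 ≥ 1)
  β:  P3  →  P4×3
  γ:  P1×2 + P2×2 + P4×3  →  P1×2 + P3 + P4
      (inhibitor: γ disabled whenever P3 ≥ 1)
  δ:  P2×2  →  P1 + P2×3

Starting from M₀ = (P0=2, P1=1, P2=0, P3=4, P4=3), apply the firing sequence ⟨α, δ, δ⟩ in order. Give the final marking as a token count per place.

step 1: fire α:  (P0=2, P1=1, P2=0, P3=4, P4=3) → (P0=2, P1=3, P2=2, P3=2, P4=6)
step 2: fire δ:  (P0=2, P1=3, P2=2, P3=2, P4=6) → (P0=2, P1=4, P2=3, P3=2, P4=6)
step 3: fire δ:  (P0=2, P1=4, P2=3, P3=2, P4=6) → (P0=2, P1=5, P2=4, P3=2, P4=6)

(P0=2, P1=5, P2=4, P3=2, P4=6)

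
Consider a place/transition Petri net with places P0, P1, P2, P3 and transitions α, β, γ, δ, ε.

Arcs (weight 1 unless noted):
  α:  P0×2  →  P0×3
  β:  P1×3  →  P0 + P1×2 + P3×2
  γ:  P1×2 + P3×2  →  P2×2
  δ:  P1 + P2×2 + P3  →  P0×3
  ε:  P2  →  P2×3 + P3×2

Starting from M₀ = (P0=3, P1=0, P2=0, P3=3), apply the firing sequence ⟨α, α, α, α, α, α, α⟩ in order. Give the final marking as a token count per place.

(P0=10, P1=0, P2=0, P3=3)

step 1: fire α:  (P0=3, P1=0, P2=0, P3=3) → (P0=4, P1=0, P2=0, P3=3)
step 2: fire α:  (P0=4, P1=0, P2=0, P3=3) → (P0=5, P1=0, P2=0, P3=3)
step 3: fire α:  (P0=5, P1=0, P2=0, P3=3) → (P0=6, P1=0, P2=0, P3=3)
step 4: fire α:  (P0=6, P1=0, P2=0, P3=3) → (P0=7, P1=0, P2=0, P3=3)
step 5: fire α:  (P0=7, P1=0, P2=0, P3=3) → (P0=8, P1=0, P2=0, P3=3)
step 6: fire α:  (P0=8, P1=0, P2=0, P3=3) → (P0=9, P1=0, P2=0, P3=3)
step 7: fire α:  (P0=9, P1=0, P2=0, P3=3) → (P0=10, P1=0, P2=0, P3=3)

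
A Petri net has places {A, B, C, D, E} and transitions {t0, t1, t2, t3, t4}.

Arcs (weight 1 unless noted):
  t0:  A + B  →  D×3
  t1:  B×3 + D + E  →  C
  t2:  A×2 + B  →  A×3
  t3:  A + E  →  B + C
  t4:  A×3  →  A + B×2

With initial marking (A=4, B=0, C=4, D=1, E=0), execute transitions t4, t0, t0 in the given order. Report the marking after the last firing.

step 1: fire t4:  (A=4, B=0, C=4, D=1, E=0) → (A=2, B=2, C=4, D=1, E=0)
step 2: fire t0:  (A=2, B=2, C=4, D=1, E=0) → (A=1, B=1, C=4, D=4, E=0)
step 3: fire t0:  (A=1, B=1, C=4, D=4, E=0) → (A=0, B=0, C=4, D=7, E=0)

(A=0, B=0, C=4, D=7, E=0)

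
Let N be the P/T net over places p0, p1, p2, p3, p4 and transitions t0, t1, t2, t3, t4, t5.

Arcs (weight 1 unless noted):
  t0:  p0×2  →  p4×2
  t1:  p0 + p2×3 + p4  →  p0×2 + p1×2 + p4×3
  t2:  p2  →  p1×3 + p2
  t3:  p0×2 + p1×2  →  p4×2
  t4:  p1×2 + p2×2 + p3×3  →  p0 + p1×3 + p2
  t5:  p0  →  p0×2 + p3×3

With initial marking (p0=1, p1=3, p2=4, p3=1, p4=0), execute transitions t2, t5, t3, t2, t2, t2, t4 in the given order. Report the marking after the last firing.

(p0=1, p1=14, p2=3, p3=1, p4=2)

step 1: fire t2:  (p0=1, p1=3, p2=4, p3=1, p4=0) → (p0=1, p1=6, p2=4, p3=1, p4=0)
step 2: fire t5:  (p0=1, p1=6, p2=4, p3=1, p4=0) → (p0=2, p1=6, p2=4, p3=4, p4=0)
step 3: fire t3:  (p0=2, p1=6, p2=4, p3=4, p4=0) → (p0=0, p1=4, p2=4, p3=4, p4=2)
step 4: fire t2:  (p0=0, p1=4, p2=4, p3=4, p4=2) → (p0=0, p1=7, p2=4, p3=4, p4=2)
step 5: fire t2:  (p0=0, p1=7, p2=4, p3=4, p4=2) → (p0=0, p1=10, p2=4, p3=4, p4=2)
step 6: fire t2:  (p0=0, p1=10, p2=4, p3=4, p4=2) → (p0=0, p1=13, p2=4, p3=4, p4=2)
step 7: fire t4:  (p0=0, p1=13, p2=4, p3=4, p4=2) → (p0=1, p1=14, p2=3, p3=1, p4=2)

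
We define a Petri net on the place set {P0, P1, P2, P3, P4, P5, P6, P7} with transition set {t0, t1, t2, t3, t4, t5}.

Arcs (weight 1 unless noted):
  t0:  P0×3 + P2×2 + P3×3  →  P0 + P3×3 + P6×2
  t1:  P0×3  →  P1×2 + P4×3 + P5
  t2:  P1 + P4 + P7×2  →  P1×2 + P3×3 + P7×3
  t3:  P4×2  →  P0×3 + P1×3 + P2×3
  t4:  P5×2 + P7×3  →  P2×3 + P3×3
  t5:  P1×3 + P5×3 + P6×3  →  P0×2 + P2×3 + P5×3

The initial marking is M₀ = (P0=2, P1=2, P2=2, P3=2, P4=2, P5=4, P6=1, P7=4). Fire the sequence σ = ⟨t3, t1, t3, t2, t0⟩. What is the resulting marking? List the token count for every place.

step 1: fire t3:  (P0=2, P1=2, P2=2, P3=2, P4=2, P5=4, P6=1, P7=4) → (P0=5, P1=5, P2=5, P3=2, P4=0, P5=4, P6=1, P7=4)
step 2: fire t1:  (P0=5, P1=5, P2=5, P3=2, P4=0, P5=4, P6=1, P7=4) → (P0=2, P1=7, P2=5, P3=2, P4=3, P5=5, P6=1, P7=4)
step 3: fire t3:  (P0=2, P1=7, P2=5, P3=2, P4=3, P5=5, P6=1, P7=4) → (P0=5, P1=10, P2=8, P3=2, P4=1, P5=5, P6=1, P7=4)
step 4: fire t2:  (P0=5, P1=10, P2=8, P3=2, P4=1, P5=5, P6=1, P7=4) → (P0=5, P1=11, P2=8, P3=5, P4=0, P5=5, P6=1, P7=5)
step 5: fire t0:  (P0=5, P1=11, P2=8, P3=5, P4=0, P5=5, P6=1, P7=5) → (P0=3, P1=11, P2=6, P3=5, P4=0, P5=5, P6=3, P7=5)

(P0=3, P1=11, P2=6, P3=5, P4=0, P5=5, P6=3, P7=5)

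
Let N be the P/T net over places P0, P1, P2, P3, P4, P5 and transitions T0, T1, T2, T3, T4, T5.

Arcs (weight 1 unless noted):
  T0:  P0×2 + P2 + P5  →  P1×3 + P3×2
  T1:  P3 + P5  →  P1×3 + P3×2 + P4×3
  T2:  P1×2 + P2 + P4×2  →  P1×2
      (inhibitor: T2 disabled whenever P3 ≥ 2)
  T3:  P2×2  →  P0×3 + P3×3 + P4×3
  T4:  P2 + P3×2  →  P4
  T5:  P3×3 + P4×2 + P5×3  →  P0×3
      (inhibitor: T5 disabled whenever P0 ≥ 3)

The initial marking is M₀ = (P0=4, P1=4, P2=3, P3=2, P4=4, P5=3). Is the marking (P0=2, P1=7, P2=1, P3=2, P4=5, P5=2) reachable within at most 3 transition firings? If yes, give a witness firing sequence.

step 1: fire T0:  (P0=4, P1=4, P2=3, P3=2, P4=4, P5=3) → (P0=2, P1=7, P2=2, P3=4, P4=4, P5=2)
step 2: fire T4:  (P0=2, P1=7, P2=2, P3=4, P4=4, P5=2) → (P0=2, P1=7, P2=1, P3=2, P4=5, P5=2)

YES — reachable via ⟨T0, T4⟩ (2 firings)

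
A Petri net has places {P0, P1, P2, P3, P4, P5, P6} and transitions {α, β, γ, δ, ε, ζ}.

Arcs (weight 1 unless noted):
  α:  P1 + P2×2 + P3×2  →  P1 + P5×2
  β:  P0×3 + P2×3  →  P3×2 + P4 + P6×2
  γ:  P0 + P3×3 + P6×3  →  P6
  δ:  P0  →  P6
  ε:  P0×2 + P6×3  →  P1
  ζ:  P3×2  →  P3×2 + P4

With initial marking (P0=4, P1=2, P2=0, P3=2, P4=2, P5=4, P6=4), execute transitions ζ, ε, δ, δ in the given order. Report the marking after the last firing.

step 1: fire ζ:  (P0=4, P1=2, P2=0, P3=2, P4=2, P5=4, P6=4) → (P0=4, P1=2, P2=0, P3=2, P4=3, P5=4, P6=4)
step 2: fire ε:  (P0=4, P1=2, P2=0, P3=2, P4=3, P5=4, P6=4) → (P0=2, P1=3, P2=0, P3=2, P4=3, P5=4, P6=1)
step 3: fire δ:  (P0=2, P1=3, P2=0, P3=2, P4=3, P5=4, P6=1) → (P0=1, P1=3, P2=0, P3=2, P4=3, P5=4, P6=2)
step 4: fire δ:  (P0=1, P1=3, P2=0, P3=2, P4=3, P5=4, P6=2) → (P0=0, P1=3, P2=0, P3=2, P4=3, P5=4, P6=3)

(P0=0, P1=3, P2=0, P3=2, P4=3, P5=4, P6=3)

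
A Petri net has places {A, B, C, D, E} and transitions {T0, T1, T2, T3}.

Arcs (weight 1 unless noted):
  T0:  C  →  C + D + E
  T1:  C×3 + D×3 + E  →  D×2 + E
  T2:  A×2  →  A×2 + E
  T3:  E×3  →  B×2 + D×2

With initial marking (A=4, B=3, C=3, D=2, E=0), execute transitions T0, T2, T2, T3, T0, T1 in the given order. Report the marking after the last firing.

(A=4, B=5, C=0, D=5, E=1)

step 1: fire T0:  (A=4, B=3, C=3, D=2, E=0) → (A=4, B=3, C=3, D=3, E=1)
step 2: fire T2:  (A=4, B=3, C=3, D=3, E=1) → (A=4, B=3, C=3, D=3, E=2)
step 3: fire T2:  (A=4, B=3, C=3, D=3, E=2) → (A=4, B=3, C=3, D=3, E=3)
step 4: fire T3:  (A=4, B=3, C=3, D=3, E=3) → (A=4, B=5, C=3, D=5, E=0)
step 5: fire T0:  (A=4, B=5, C=3, D=5, E=0) → (A=4, B=5, C=3, D=6, E=1)
step 6: fire T1:  (A=4, B=5, C=3, D=6, E=1) → (A=4, B=5, C=0, D=5, E=1)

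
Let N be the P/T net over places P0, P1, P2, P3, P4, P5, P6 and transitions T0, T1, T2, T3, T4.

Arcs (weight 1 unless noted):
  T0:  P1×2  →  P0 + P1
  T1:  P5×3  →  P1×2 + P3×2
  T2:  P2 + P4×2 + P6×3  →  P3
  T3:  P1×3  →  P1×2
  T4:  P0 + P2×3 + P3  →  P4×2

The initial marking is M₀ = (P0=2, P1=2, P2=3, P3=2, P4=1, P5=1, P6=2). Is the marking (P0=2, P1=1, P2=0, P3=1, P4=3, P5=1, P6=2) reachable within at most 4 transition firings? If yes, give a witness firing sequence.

YES — reachable via ⟨T0, T4⟩ (2 firings)

step 1: fire T0:  (P0=2, P1=2, P2=3, P3=2, P4=1, P5=1, P6=2) → (P0=3, P1=1, P2=3, P3=2, P4=1, P5=1, P6=2)
step 2: fire T4:  (P0=3, P1=1, P2=3, P3=2, P4=1, P5=1, P6=2) → (P0=2, P1=1, P2=0, P3=1, P4=3, P5=1, P6=2)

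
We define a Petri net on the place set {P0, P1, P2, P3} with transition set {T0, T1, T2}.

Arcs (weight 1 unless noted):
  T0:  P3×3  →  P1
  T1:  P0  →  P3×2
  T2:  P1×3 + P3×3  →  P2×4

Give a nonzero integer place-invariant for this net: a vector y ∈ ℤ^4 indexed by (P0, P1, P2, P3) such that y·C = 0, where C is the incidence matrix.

y = (P0:2, P1:3, P2:3, P3:1)

Incidence matrix C (rows=places, cols=transitions):
       T0   T1   T2
   P0   0   -1    0
   P1   1    0   -3
   P2   0    0    4
   P3  -3    2   -3

Candidate y = [2, 3, 3, 1]; check y·C column-wise:
  col T0: 2·0 + 3·1 + 3·0 + 1·-3 = 0
  col T1: 2·-1 + 3·0 + 3·0 + 1·2 = 0
  col T2: 2·0 + 3·-3 + 3·4 + 1·-3 = 0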